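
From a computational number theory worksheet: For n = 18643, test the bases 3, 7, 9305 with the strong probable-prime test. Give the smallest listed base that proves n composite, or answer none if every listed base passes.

n − 1 = 18642 = 2^1 · 9321, so s = 1 and d = 9321.
Base 3: x_0 = 3^9321 mod 18643 = 13942. x_0 ∉ {1, 18642} and s = 1, so 3 is a Miller–Rabin witness and 18643 is composite.
Base 7: x_0 = 7^9321 mod 18643 = 2553. x_0 ∉ {1, 18642} and s = 1, so 7 is a Miller–Rabin witness and 18643 is composite.
Base 9305: x_0 = 9305^9321 mod 18643 = 16002. x_0 ∉ {1, 18642} and s = 1, so 9305 is a Miller–Rabin witness and 18643 is composite.
The smallest witness among the given bases is 3.

3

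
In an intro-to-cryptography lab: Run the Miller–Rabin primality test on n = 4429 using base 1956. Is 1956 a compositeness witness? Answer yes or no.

n − 1 = 4428 = 2^2 · 1107, so s = 2 and d = 1107.
Repeated squaring mod 4429: 1956^1 ≡ 1956, 1956^2 ≡ 3709, 1956^4 ≡ 207, 1956^8 ≡ 2988, 1956^16 ≡ 3709, 1956^32 ≡ 207, 1956^64 ≡ 2988, 1956^128 ≡ 3709, 1956^256 ≡ 207, 1956^512 ≡ 2988, 1956^1024 ≡ 3709.
1107 = 1024 + 64 + 16 + 2 + 1, so 1956^1107 ≡ 3709·2988·3709·3709·1956 ≡ 1956 (mod 4429).
x_0 = 1956^1107 mod 4429 = 1956.
x_0 is neither 1 nor 4428, so continue squaring.
x_1 = 1956^2 mod 4429 = 3709.
Reached i = s−1 = 1 without hitting −1: 1956 is a Miller–Rabin witness and 4429 is composite.

yes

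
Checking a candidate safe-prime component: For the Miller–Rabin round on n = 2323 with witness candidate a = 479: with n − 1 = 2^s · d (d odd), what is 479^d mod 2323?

n − 1 = 2322 = 2^1 · 1161, so s = 1 and d = 1161.
479^1161 mod 2323 = 964.

964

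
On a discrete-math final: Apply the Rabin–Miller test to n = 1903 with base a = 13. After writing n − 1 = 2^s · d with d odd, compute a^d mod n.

35

n − 1 = 1902 = 2^1 · 951, so s = 1 and d = 951.
13^951 mod 1903 = 35.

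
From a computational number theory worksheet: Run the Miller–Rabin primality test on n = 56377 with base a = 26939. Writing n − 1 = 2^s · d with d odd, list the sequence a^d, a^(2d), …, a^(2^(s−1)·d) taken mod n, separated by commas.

55085, 34331, 56376

n − 1 = 56376 = 2^3 · 7047, so s = 3 and d = 7047.
x_0 = 26939^7047 mod 56377 = 55085.
x_1 = 55085^2 mod 56377 = 34331.
x_2 = 34331^2 mod 56377 = 56376.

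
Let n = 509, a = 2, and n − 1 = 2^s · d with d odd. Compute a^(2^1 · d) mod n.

508

n − 1 = 508 = 2^2 · 127, so s = 2 and d = 127.
x_0 = 2^127 mod 509 = 301.
x_1 = 301^2 mod 509 = 508.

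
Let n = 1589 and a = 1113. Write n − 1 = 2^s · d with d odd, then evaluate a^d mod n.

1169

n − 1 = 1588 = 2^2 · 397, so s = 2 and d = 397.
Repeated squaring mod 1589: 1113^1 ≡ 1113, 1113^2 ≡ 938, 1113^4 ≡ 1127, 1113^8 ≡ 518, 1113^16 ≡ 1372, 1113^32 ≡ 1008, 1113^64 ≡ 693, 1113^128 ≡ 371, 1113^256 ≡ 987.
397 = 256 + 128 + 8 + 4 + 1, so 1113^397 ≡ 987·371·518·1127·1113 ≡ 1169 (mod 1589).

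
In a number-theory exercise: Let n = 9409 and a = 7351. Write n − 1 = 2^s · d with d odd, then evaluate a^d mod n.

434

n − 1 = 9408 = 2^6 · 147, so s = 6 and d = 147.
7351^147 mod 9409 = 434.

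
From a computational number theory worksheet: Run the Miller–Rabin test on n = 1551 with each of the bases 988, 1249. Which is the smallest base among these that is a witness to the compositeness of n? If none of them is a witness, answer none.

n − 1 = 1550 = 2^1 · 775, so s = 1 and d = 775.
Base 988: x_0 = 988^775 mod 1551 = 1. x_0 = 1, so 988 is not a witness.
Base 1249: x_0 = 1249^775 mod 1551 = 1231. x_0 ∉ {1, 1550} and s = 1, so 1249 is a Miller–Rabin witness and 1551 is composite.
The smallest witness among the given bases is 1249.

1249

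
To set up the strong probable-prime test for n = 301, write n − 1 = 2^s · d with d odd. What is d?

Halving: 300 → 150 → 75; 75 is odd.
So 300 = 2^2 · 75.

75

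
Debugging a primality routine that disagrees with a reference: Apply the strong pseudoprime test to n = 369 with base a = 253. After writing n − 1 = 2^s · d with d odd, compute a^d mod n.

190

n − 1 = 368 = 2^4 · 23, so s = 4 and d = 23.
253^23 mod 369 = 190.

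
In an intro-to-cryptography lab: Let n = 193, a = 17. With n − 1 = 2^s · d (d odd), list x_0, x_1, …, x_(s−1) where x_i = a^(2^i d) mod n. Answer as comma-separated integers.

n − 1 = 192 = 2^6 · 3, so s = 6 and d = 3.
x_0 = 17^3 mod 193 = 88.
x_1 = 88^2 mod 193 = 24.
x_2 = 24^2 mod 193 = 190.
x_3 = 190^2 mod 193 = 9.
x_4 = 9^2 mod 193 = 81.
x_5 = 81^2 mod 193 = 192.

88, 24, 190, 9, 81, 192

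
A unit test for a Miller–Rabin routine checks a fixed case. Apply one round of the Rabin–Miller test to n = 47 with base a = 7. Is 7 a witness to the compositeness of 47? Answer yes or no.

n − 1 = 46 = 2^1 · 23, so s = 1 and d = 23.
x_0 = 7^23 mod 47 = 1.
x_0 = 1, so 7 is not a witness.

no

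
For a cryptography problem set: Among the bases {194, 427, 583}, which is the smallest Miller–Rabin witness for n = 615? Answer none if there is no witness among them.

n − 1 = 614 = 2^1 · 307, so s = 1 and d = 307.
Base 194: x_0 = 194^307 mod 615 = 404. x_0 ∉ {1, 614} and s = 1, so 194 is a Miller–Rabin witness and 615 is composite.
Base 427: x_0 = 427^307 mod 615 = 28. x_0 ∉ {1, 614} and s = 1, so 427 is a Miller–Rabin witness and 615 is composite.
Base 583: x_0 = 583^307 mod 615 = 442. x_0 ∉ {1, 614} and s = 1, so 583 is a Miller–Rabin witness and 615 is composite.
The smallest witness among the given bases is 194.

194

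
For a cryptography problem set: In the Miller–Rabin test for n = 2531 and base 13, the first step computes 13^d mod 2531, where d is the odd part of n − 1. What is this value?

n − 1 = 2530 = 2^1 · 1265, so s = 1 and d = 1265.
Repeated squaring mod 2531: 13^1 ≡ 13, 13^2 ≡ 169, 13^4 ≡ 720, 13^8 ≡ 2076, 13^16 ≡ 2014, 13^32 ≡ 1534, 13^64 ≡ 1857, 13^128 ≡ 1227, 13^256 ≡ 2115, 13^512 ≡ 948, 13^1024 ≡ 199.
1265 = 1024 + 128 + 64 + 32 + 16 + 1, so 13^1265 ≡ 199·1227·1857·1534·2014·13 ≡ 1 (mod 2531).

1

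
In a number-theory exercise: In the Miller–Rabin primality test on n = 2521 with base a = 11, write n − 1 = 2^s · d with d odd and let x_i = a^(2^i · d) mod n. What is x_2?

2520

n − 1 = 2520 = 2^3 · 315, so s = 3 and d = 315.
x_0 = 11^315 mod 2521 = 159.
x_1 = 159^2 mod 2521 = 71.
x_2 = 71^2 mod 2521 = 2520.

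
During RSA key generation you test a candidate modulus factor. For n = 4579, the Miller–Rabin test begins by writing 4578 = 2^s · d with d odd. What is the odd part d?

Halving: 4578 → 2289; 2289 is odd.
So 4578 = 2^1 · 2289.

2289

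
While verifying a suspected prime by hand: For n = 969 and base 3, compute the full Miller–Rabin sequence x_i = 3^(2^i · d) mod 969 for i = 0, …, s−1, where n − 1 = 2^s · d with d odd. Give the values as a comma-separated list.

660, 519, 948

n − 1 = 968 = 2^3 · 121, so s = 3 and d = 121.
x_0 = 3^121 mod 969 = 660.
x_1 = 660^2 mod 969 = 519.
x_2 = 519^2 mod 969 = 948.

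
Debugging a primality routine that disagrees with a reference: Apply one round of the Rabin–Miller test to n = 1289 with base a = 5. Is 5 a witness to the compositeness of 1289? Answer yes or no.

n − 1 = 1288 = 2^3 · 161, so s = 3 and d = 161.
Repeated squaring mod 1289: 5^1 ≡ 5, 5^2 ≡ 25, 5^4 ≡ 625, 5^8 ≡ 58, 5^16 ≡ 786, 5^32 ≡ 365, 5^64 ≡ 458, 5^128 ≡ 946.
161 = 128 + 32 + 1, so 5^161 ≡ 946·365·5 ≡ 479 (mod 1289).
x_0 = 5^161 mod 1289 = 479.
x_0 is neither 1 nor 1288, so continue squaring.
x_1 = 479^2 mod 1289 = 1288.
x_1 ≡ −1, so 5 is not a witness.

no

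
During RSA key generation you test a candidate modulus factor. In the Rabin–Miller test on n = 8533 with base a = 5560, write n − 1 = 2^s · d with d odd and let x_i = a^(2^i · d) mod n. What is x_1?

3788

n − 1 = 8532 = 2^2 · 2133, so s = 2 and d = 2133.
x_0 = 5560^2133 mod 8533 = 1744.
x_1 = 1744^2 mod 8533 = 3788.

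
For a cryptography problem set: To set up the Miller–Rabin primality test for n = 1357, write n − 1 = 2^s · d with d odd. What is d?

339

Halving: 1356 → 678 → 339; 339 is odd.
So 1356 = 2^2 · 339.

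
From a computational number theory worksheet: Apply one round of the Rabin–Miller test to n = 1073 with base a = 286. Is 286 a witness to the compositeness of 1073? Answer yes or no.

yes

n − 1 = 1072 = 2^4 · 67, so s = 4 and d = 67.
x_0 = 286^67 mod 1073 = 952.
x_0 is neither 1 nor 1072, so continue squaring.
x_1 = 952^2 mod 1073 = 692.
x_2 = 692^2 mod 1073 = 306.
x_3 = 306^2 mod 1073 = 285.
Reached i = s−1 = 3 without hitting −1: 286 is a Miller–Rabin witness and 1073 is composite.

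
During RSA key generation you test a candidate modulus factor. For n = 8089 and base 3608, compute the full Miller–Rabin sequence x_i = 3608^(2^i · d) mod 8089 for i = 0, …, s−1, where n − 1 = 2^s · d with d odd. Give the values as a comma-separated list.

1455, 5796, 8088

n − 1 = 8088 = 2^3 · 1011, so s = 3 and d = 1011.
x_0 = 3608^1011 mod 8089 = 1455.
x_1 = 1455^2 mod 8089 = 5796.
x_2 = 5796^2 mod 8089 = 8088.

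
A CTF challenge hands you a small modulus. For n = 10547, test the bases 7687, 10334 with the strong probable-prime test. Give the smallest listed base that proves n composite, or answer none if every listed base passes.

7687

n − 1 = 10546 = 2^1 · 5273, so s = 1 and d = 5273.
Base 7687: x_0 = 7687^5273 mod 10547 = 10012. x_0 ∉ {1, 10546} and s = 1, so 7687 is a Miller–Rabin witness and 10547 is composite.
Base 10334: x_0 = 10334^5273 mod 10547 = 8691. x_0 ∉ {1, 10546} and s = 1, so 10334 is a Miller–Rabin witness and 10547 is composite.
The smallest witness among the given bases is 7687.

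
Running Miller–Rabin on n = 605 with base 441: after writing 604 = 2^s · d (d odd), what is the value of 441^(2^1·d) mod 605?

n − 1 = 604 = 2^2 · 151, so s = 2 and d = 151.
x_0 = 441^151 mod 605 = 496.
x_1 = 496^2 mod 605 = 386.

386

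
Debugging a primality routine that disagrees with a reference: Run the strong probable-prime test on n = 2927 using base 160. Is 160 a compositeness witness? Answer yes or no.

no

n − 1 = 2926 = 2^1 · 1463, so s = 1 and d = 1463.
x_0 = 160^1463 mod 2927 = 2926.
x_0 = 2926 ≡ −1, so 160 is not a witness.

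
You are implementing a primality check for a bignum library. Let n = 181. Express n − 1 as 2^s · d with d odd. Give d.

Halving: 180 → 90 → 45; 45 is odd.
So 180 = 2^2 · 45.

45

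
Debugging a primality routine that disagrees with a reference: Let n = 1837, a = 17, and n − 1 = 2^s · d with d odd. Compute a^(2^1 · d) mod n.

n − 1 = 1836 = 2^2 · 459, so s = 2 and d = 459.
x_0 = 17^459 mod 1837 = 1157.
x_1 = 1157^2 mod 1837 = 1313.

1313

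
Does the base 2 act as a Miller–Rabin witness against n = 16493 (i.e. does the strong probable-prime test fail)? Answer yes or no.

no

n − 1 = 16492 = 2^2 · 4123, so s = 2 and d = 4123.
x_0 = 2^4123 mod 16493 = 14306.
x_0 is neither 1 nor 16492, so continue squaring.
x_1 = 14306^2 mod 16493 = 16492.
x_1 ≡ −1, so 2 is not a witness.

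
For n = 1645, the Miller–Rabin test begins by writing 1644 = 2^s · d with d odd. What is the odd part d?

Halving: 1644 → 822 → 411; 411 is odd.
So 1644 = 2^2 · 411.

411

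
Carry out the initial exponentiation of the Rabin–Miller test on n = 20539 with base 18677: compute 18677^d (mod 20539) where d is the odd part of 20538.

16929

n − 1 = 20538 = 2^1 · 10269, so s = 1 and d = 10269.
18677^10269 mod 20539 = 16929.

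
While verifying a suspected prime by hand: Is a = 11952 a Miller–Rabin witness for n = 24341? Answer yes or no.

n − 1 = 24340 = 2^2 · 6085, so s = 2 and d = 6085.
x_0 = 11952^6085 mod 24341 = 13977.
x_0 is neither 1 nor 24340, so continue squaring.
x_1 = 13977^2 mod 24341 = 20004.
Reached i = s−1 = 1 without hitting −1: 11952 is a Miller–Rabin witness and 24341 is composite.

yes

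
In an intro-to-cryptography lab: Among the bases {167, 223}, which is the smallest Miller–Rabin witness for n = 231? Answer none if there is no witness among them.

n − 1 = 230 = 2^1 · 115, so s = 1 and d = 115.
Base 167: x_0 = 167^115 mod 231 = 230. x_0 = 230 ≡ −1, so 167 is not a witness.
Base 223: x_0 = 223^115 mod 231 = 34. x_0 ∉ {1, 230} and s = 1, so 223 is a Miller–Rabin witness and 231 is composite.
The smallest witness among the given bases is 223.

223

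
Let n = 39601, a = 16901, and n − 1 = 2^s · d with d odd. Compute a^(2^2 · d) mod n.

n − 1 = 39600 = 2^4 · 2475, so s = 4 and d = 2475.
Repeated squaring mod 39601: 16901^1 ≡ 16901, 16901^2 ≡ 1788, 16901^4 ≡ 28864, 16901^8 ≡ 4658, 16901^16 ≡ 35217, 16901^32 ≡ 12971, 16901^64 ≡ 21793, 16901^128 ≡ 56, 16901^256 ≡ 3136, 16901^512 ≡ 13448, 16901^1024 ≡ 30538, 16901^2048 ≡ 5495.
2475 = 2048 + 256 + 128 + 32 + 8 + 2 + 1, so 16901^2475 ≡ 5495·3136·56·12971·4658·1788·16901 ≡ 20098 (mod 39601).
x_0 = 20098.
x_1 = 20098^2 mod 39601 = 39005.
x_2 = 39005^2 mod 39601 = 38408.

38408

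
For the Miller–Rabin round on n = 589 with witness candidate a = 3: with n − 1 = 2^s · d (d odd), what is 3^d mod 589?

426

n − 1 = 588 = 2^2 · 147, so s = 2 and d = 147.
3^147 mod 589 = 426.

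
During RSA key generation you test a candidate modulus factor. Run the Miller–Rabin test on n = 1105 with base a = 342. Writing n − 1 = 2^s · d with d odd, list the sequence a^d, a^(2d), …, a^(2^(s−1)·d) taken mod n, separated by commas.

n − 1 = 1104 = 2^4 · 69, so s = 4 and d = 69.
x_0 = 342^69 mod 1105 = 1052.
x_1 = 1052^2 mod 1105 = 599.
x_2 = 599^2 mod 1105 = 781.
x_3 = 781^2 mod 1105 = 1.

1052, 599, 781, 1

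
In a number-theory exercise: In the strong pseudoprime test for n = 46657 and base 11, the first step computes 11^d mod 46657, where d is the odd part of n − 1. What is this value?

42882

n − 1 = 46656 = 2^6 · 729, so s = 6 and d = 729.
11^729 mod 46657 = 42882.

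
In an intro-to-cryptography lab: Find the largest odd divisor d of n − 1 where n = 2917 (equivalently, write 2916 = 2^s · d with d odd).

729

Halving: 2916 → 1458 → 729; 729 is odd.
So 2916 = 2^2 · 729.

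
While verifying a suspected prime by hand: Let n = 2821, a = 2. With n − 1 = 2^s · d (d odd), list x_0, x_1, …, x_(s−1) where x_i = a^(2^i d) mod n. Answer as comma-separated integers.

n − 1 = 2820 = 2^2 · 705, so s = 2 and d = 705.
x_0 = 2^705 mod 2821 = 2605.
x_1 = 2605^2 mod 2821 = 1520.

2605, 1520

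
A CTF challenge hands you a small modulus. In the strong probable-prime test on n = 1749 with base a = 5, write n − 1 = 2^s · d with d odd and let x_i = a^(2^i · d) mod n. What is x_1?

1153

n − 1 = 1748 = 2^2 · 437, so s = 2 and d = 437.
x_0 = 5^437 mod 1749 = 80.
x_1 = 80^2 mod 1749 = 1153.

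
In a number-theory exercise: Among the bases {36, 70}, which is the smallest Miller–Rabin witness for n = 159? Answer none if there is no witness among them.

n − 1 = 158 = 2^1 · 79, so s = 1 and d = 79.
Base 36: x_0 = 36^79 mod 159 = 36. x_0 ∉ {1, 158} and s = 1, so 36 is a Miller–Rabin witness and 159 is composite.
Base 70: x_0 = 70^79 mod 159 = 70. x_0 ∉ {1, 158} and s = 1, so 70 is a Miller–Rabin witness and 159 is composite.
The smallest witness among the given bases is 36.

36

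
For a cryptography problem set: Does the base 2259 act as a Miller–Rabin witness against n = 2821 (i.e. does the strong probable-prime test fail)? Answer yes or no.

n − 1 = 2820 = 2^2 · 705, so s = 2 and d = 705.
x_0 = 2259^705 mod 2821 = 2820.
x_0 = 2820 ≡ −1, so 2259 is not a witness.

no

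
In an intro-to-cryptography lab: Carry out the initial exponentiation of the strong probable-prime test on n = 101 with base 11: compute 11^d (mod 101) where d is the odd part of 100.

10

n − 1 = 100 = 2^2 · 25, so s = 2 and d = 25.
11^25 mod 101 = 10.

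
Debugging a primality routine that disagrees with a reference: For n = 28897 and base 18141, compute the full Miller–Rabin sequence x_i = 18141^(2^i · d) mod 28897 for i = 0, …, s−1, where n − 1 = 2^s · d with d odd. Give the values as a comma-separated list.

n − 1 = 28896 = 2^5 · 903, so s = 5 and d = 903.
x_0 = 18141^903 mod 28897 = 24197.
x_1 = 24197^2 mod 28897 = 12692.
x_2 = 12692^2 mod 28897 = 14986.
x_3 = 14986^2 mod 28897 = 21609.
x_4 = 21609^2 mod 28897 = 2258.

24197, 12692, 14986, 21609, 2258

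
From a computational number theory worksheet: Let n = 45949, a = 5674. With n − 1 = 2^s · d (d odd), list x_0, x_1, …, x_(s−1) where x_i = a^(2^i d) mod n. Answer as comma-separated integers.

n − 1 = 45948 = 2^2 · 11487, so s = 2 and d = 11487.
x_0 = 5674^11487 mod 45949 = 1.
x_1 = 1^2 mod 45949 = 1.

1, 1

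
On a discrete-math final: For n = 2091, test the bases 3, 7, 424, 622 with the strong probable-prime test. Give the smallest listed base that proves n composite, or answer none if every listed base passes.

n − 1 = 2090 = 2^1 · 1045, so s = 1 and d = 1045.
Base 3: x_0 = 3^1045 mod 2091 = 243. x_0 ∉ {1, 2090} and s = 1, so 3 is a Miller–Rabin witness and 2091 is composite.
Base 7: x_0 = 7^1045 mod 2091 = 79. x_0 ∉ {1, 2090} and s = 1, so 7 is a Miller–Rabin witness and 2091 is composite.
Base 424: x_0 = 424^1045 mod 2091 = 1954. x_0 ∉ {1, 2090} and s = 1, so 424 is a Miller–Rabin witness and 2091 is composite.
Base 622: x_0 = 622^1045 mod 2091 = 448. x_0 ∉ {1, 2090} and s = 1, so 622 is a Miller–Rabin witness and 2091 is composite.
The smallest witness among the given bases is 3.

3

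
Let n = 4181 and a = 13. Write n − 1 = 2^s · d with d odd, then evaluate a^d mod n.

4046

n − 1 = 4180 = 2^2 · 1045, so s = 2 and d = 1045.
Repeated squaring mod 4181: 13^1 ≡ 13, 13^2 ≡ 169, 13^4 ≡ 3475, 13^8 ≡ 897, 13^16 ≡ 1857, 13^32 ≡ 3305, 13^64 ≡ 2253, 13^128 ≡ 275, 13^256 ≡ 367, 13^512 ≡ 897, 13^1024 ≡ 1857.
1045 = 1024 + 16 + 4 + 1, so 13^1045 ≡ 1857·1857·3475·13 ≡ 4046 (mod 4181).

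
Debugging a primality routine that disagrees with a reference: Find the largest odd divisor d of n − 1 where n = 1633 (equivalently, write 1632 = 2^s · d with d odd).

Halving: 1632 → 816 → 408 → 204 → 102 → 51; 51 is odd.
So 1632 = 2^5 · 51.

51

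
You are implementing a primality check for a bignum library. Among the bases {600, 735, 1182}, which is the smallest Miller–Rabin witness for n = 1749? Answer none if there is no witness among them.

600

n − 1 = 1748 = 2^2 · 437, so s = 2 and d = 437.
Base 600: x_0 = 600^437 mod 1749 = 1647. x_0 is neither 1 nor 1748, so continue squaring. x_1 = 1647^2 mod 1749 = 1659. Reached i = s−1 = 1 without hitting −1: 600 is a Miller–Rabin witness and 1749 is composite.
Base 735: x_0 = 735^437 mod 1749 = 1104. x_0 is neither 1 nor 1748, so continue squaring. x_1 = 1104^2 mod 1749 = 1512. Reached i = s−1 = 1 without hitting −1: 735 is a Miller–Rabin witness and 1749 is composite.
Base 1182: x_0 = 1182^437 mod 1749 = 201. x_0 is neither 1 nor 1748, so continue squaring. x_1 = 201^2 mod 1749 = 174. Reached i = s−1 = 1 without hitting −1: 1182 is a Miller–Rabin witness and 1749 is composite.
The smallest witness among the given bases is 600.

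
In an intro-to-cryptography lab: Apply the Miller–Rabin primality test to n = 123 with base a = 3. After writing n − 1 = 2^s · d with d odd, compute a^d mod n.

n − 1 = 122 = 2^1 · 61, so s = 1 and d = 61.
By repeated squaring, 3^61 ≡ 120 (mod 123).

120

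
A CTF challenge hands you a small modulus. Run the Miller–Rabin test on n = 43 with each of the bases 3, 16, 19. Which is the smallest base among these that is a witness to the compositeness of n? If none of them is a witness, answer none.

n − 1 = 42 = 2^1 · 21, so s = 1 and d = 21.
Base 3: x_0 = 3^21 mod 43 = 42. x_0 = 42 ≡ −1, so 3 is not a witness.
Base 16: x_0 = 16^21 mod 43 = 1. x_0 = 1, so 16 is not a witness.
Base 19: x_0 = 19^21 mod 43 = 42. x_0 = 42 ≡ −1, so 19 is not a witness.
No listed base is a witness for 43.

none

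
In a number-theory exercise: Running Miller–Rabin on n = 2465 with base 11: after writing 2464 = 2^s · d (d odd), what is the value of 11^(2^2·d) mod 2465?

n − 1 = 2464 = 2^5 · 77, so s = 5 and d = 77.
x_0 = 11^77 mod 2465 = 1061.
x_1 = 1061^2 mod 2465 = 1681.
x_2 = 1681^2 mod 2465 = 871.

871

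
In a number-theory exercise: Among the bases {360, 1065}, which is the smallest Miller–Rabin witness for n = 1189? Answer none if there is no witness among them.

1065

n − 1 = 1188 = 2^2 · 297, so s = 2 and d = 297.
Base 360: x_0 = 360^297 mod 1189 = 360. x_0 is neither 1 nor 1188, so continue squaring. x_1 = 360^2 mod 1189 = 1188. x_1 ≡ −1, so 360 is not a witness.
Base 1065: x_0 = 1065^297 mod 1189 = 860. x_0 is neither 1 nor 1188, so continue squaring. x_1 = 860^2 mod 1189 = 42. Reached i = s−1 = 1 without hitting −1: 1065 is a Miller–Rabin witness and 1189 is composite.
The smallest witness among the given bases is 1065.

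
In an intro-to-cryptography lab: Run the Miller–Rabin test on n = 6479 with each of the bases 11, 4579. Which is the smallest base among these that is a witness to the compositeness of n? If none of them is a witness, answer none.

11

n − 1 = 6478 = 2^1 · 3239, so s = 1 and d = 3239.
Base 11: x_0 = 11^3239 mod 6479 = 2838. x_0 ∉ {1, 6478} and s = 1, so 11 is a Miller–Rabin witness and 6479 is composite.
Base 4579: x_0 = 4579^3239 mod 6479 = 4085. x_0 ∉ {1, 6478} and s = 1, so 4579 is a Miller–Rabin witness and 6479 is composite.
The smallest witness among the given bases is 11.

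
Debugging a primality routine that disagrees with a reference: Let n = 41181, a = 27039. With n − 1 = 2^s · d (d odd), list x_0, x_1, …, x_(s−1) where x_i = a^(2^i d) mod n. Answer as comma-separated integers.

n − 1 = 41180 = 2^2 · 10295, so s = 2 and d = 10295.
x_0 = 27039^10295 mod 41181 = 14157.
x_1 = 14157^2 mod 41181 = 33903.

14157, 33903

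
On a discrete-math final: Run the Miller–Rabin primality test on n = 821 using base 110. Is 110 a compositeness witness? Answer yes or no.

no

n − 1 = 820 = 2^2 · 205, so s = 2 and d = 205.
x_0 = 110^205 mod 821 = 1.
x_0 = 1, so 110 is not a witness.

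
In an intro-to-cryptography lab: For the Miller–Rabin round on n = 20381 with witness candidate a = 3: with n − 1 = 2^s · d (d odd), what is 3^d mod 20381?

2473

n − 1 = 20380 = 2^2 · 5095, so s = 2 and d = 5095.
Repeated squaring mod 20381: 3^1 ≡ 3, 3^2 ≡ 9, 3^4 ≡ 81, 3^8 ≡ 6561, 3^16 ≡ 2049, 3^32 ≡ 20296, 3^64 ≡ 7225, 3^128 ≡ 4884, 3^256 ≡ 7686, 3^512 ≡ 10458, 3^1024 ≡ 5318, 3^2048 ≡ 12677, 3^4096 ≡ 2144.
5095 = 4096 + 512 + 256 + 128 + 64 + 32 + 4 + 2 + 1, so 3^5095 ≡ 2144·10458·7686·4884·7225·20296·81·9·3 ≡ 2473 (mod 20381).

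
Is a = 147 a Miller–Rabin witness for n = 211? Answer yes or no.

n − 1 = 210 = 2^1 · 105, so s = 1 and d = 105.
x_0 = 147^105 mod 211 = 210.
x_0 = 210 ≡ −1, so 147 is not a witness.

no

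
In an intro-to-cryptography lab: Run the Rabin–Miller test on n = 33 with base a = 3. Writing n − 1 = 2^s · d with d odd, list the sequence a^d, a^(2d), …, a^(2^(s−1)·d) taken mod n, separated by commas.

3, 9, 15, 27, 3

n − 1 = 32 = 2^5 · 1, so s = 5 and d = 1.
x_0 = 3^1 mod 33 = 3.
x_1 = 3^2 mod 33 = 9.
x_2 = 9^2 mod 33 = 15.
x_3 = 15^2 mod 33 = 27.
x_4 = 27^2 mod 33 = 3.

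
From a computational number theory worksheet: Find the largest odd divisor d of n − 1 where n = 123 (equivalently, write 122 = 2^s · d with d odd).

Halving: 122 → 61; 61 is odd.
So 122 = 2^1 · 61.

61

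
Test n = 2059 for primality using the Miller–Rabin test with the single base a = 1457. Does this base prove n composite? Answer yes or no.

no

n − 1 = 2058 = 2^1 · 1029, so s = 1 and d = 1029.
x_0 = 1457^1029 mod 2059 = 1.
x_0 = 1, so 1457 is not a witness.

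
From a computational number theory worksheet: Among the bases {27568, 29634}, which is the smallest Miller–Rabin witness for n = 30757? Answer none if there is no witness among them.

n − 1 = 30756 = 2^2 · 7689, so s = 2 and d = 7689.
Base 27568: x_0 = 27568^7689 mod 30757 = 1. x_0 = 1, so 27568 is not a witness.
Base 29634: x_0 = 29634^7689 mod 30757 = 19537. x_0 is neither 1 nor 30756, so continue squaring. x_1 = 19537^2 mod 30757 = 30756. x_1 ≡ −1, so 29634 is not a witness.
No listed base is a witness for 30757.

none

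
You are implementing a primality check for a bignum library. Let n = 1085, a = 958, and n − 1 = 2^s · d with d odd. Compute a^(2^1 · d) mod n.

n − 1 = 1084 = 2^2 · 271, so s = 2 and d = 271.
x_0 = 958^271 mod 1085 = 307.
x_1 = 307^2 mod 1085 = 939.

939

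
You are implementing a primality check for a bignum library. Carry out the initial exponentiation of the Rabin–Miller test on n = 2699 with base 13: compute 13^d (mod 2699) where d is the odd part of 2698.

n − 1 = 2698 = 2^1 · 1349, so s = 1 and d = 1349.
Repeated squaring mod 2699: 13^1 ≡ 13, 13^2 ≡ 169, 13^4 ≡ 1571, 13^8 ≡ 1155, 13^16 ≡ 719, 13^32 ≡ 1452, 13^64 ≡ 385, 13^128 ≡ 2479, 13^256 ≡ 2517, 13^512 ≡ 736, 13^1024 ≡ 1896.
1349 = 1024 + 256 + 64 + 4 + 1, so 13^1349 ≡ 1896·2517·385·1571·13 ≡ 2698 (mod 2699).

2698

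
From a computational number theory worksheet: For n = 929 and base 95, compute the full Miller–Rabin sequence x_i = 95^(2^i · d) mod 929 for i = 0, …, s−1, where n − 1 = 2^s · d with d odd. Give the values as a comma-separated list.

671, 605, 928, 1, 1

n − 1 = 928 = 2^5 · 29, so s = 5 and d = 29.
x_0 = 95^29 mod 929 = 671.
x_1 = 671^2 mod 929 = 605.
x_2 = 605^2 mod 929 = 928.
x_3 = 928^2 mod 929 = 1.
x_4 = 1^2 mod 929 = 1.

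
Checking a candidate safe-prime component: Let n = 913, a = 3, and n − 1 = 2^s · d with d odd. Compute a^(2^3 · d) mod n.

575

n − 1 = 912 = 2^4 · 57, so s = 4 and d = 57.
x_0 = 3^57 mod 913 = 680.
x_1 = 680^2 mod 913 = 422.
x_2 = 422^2 mod 913 = 49.
x_3 = 49^2 mod 913 = 575.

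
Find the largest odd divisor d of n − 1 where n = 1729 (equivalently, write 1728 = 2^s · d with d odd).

27

Halving: 1728 → 864 → 432 → 216 → 108 → 54 → 27; 27 is odd.
So 1728 = 2^6 · 27.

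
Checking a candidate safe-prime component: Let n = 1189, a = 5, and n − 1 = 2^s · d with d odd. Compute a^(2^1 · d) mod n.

400

n − 1 = 1188 = 2^2 · 297, so s = 2 and d = 297.
x_0 = 5^297 mod 1189 = 1169.
x_1 = 1169^2 mod 1189 = 400.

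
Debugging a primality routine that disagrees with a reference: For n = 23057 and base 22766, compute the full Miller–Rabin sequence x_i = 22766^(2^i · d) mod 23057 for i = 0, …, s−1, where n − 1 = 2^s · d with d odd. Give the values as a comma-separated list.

n − 1 = 23056 = 2^4 · 1441, so s = 4 and d = 1441.
x_0 = 22766^1441 mod 23057 = 652.
x_1 = 652^2 mod 23057 = 10078.
x_2 = 10078^2 mod 23057 = 23056.
x_3 = 23056^2 mod 23057 = 1.

652, 10078, 23056, 1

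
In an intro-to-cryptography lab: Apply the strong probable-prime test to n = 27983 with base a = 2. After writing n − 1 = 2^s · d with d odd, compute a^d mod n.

n − 1 = 27982 = 2^1 · 13991, so s = 1 and d = 13991.
2^13991 mod 27983 = 1.

1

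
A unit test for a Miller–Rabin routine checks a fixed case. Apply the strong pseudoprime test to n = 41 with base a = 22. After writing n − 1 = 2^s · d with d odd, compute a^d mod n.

n − 1 = 40 = 2^3 · 5, so s = 3 and d = 5.
Repeated squaring mod 41: 22^1 ≡ 22, 22^2 ≡ 33, 22^4 ≡ 23.
5 = 4 + 1, so 22^5 ≡ 23·22 ≡ 14 (mod 41).

14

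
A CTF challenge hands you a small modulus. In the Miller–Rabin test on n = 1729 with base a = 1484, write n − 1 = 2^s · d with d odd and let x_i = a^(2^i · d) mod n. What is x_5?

n − 1 = 1728 = 2^6 · 27, so s = 6 and d = 27.
x_0 = 1484^27 mod 1729 = 1386.
x_1 = 1386^2 mod 1729 = 77.
x_2 = 77^2 mod 1729 = 742.
x_3 = 742^2 mod 1729 = 742.
x_4 = 742^2 mod 1729 = 742.
x_5 = 742^2 mod 1729 = 742.

742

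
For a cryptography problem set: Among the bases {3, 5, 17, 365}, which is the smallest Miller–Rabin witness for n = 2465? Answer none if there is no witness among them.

3

n − 1 = 2464 = 2^5 · 77, so s = 5 and d = 77.
Base 3: x_0 = 3^77 mod 2465 = 2018. x_0 is neither 1 nor 2464, so continue squaring. x_1 = 2018^2 mod 2465 = 144. x_2 = 144^2 mod 2465 = 1016. x_3 = 1016^2 mod 2465 = 1886. x_4 = 1886^2 mod 2465 = 1. x_4 = 1 but x_3 ≠ ±1, a nontrivial square root of 1 — 3 is a witness and 2465 is composite.
Base 5: x_0 = 5^77 mod 2465 = 2145. x_0 is neither 1 nor 2464, so continue squaring. x_1 = 2145^2 mod 2465 = 1335. x_2 = 1335^2 mod 2465 = 30. x_3 = 30^2 mod 2465 = 900. x_4 = 900^2 mod 2465 = 1480. Reached i = s−1 = 4 without hitting −1: 5 is a Miller–Rabin witness and 2465 is composite.
Base 17: x_0 = 17^77 mod 2465 = 17. x_0 is neither 1 nor 2464, so continue squaring. x_1 = 17^2 mod 2465 = 289. x_2 = 289^2 mod 2465 = 2176. x_3 = 2176^2 mod 2465 = 2176. x_4 = 2176^2 mod 2465 = 2176. Reached i = s−1 = 4 without hitting −1: 17 is a Miller–Rabin witness and 2465 is composite.
Base 365: x_0 = 365^77 mod 2465 = 655. x_0 is neither 1 nor 2464, so continue squaring. x_1 = 655^2 mod 2465 = 115. x_2 = 115^2 mod 2465 = 900. x_3 = 900^2 mod 2465 = 1480. x_4 = 1480^2 mod 2465 = 1480. Reached i = s−1 = 4 without hitting −1: 365 is a Miller–Rabin witness and 2465 is composite.
The smallest witness among the given bases is 3.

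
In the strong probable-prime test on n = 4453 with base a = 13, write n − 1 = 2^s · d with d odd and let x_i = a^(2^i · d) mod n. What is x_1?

n − 1 = 4452 = 2^2 · 1113, so s = 2 and d = 1113.
x_0 = 13^1113 mod 4453 = 855.
x_1 = 855^2 mod 4453 = 733.

733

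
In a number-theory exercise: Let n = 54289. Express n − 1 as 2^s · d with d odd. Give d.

Halving: 54288 → 27144 → 13572 → 6786 → 3393; 3393 is odd.
So 54288 = 2^4 · 3393.

3393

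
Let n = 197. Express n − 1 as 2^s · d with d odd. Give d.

Halving: 196 → 98 → 49; 49 is odd.
So 196 = 2^2 · 49.

49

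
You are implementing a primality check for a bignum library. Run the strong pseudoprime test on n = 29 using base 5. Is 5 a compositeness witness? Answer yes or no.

no

n − 1 = 28 = 2^2 · 7, so s = 2 and d = 7.
Repeated squaring mod 29: 5^1 ≡ 5, 5^2 ≡ 25, 5^4 ≡ 16.
7 = 4 + 2 + 1, so 5^7 ≡ 16·25·5 ≡ 28 (mod 29).
x_0 = 5^7 mod 29 = 28.
x_0 = 28 ≡ −1, so 5 is not a witness.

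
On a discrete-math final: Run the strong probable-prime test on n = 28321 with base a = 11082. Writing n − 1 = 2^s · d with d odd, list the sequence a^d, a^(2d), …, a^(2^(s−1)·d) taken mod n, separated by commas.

n − 1 = 28320 = 2^5 · 885, so s = 5 and d = 885.
x_0 = 11082^885 mod 28321 = 3679.
x_1 = 3679^2 mod 28321 = 25924.
x_2 = 25924^2 mod 28321 = 24767.
x_3 = 24767^2 mod 28321 = 28071.
x_4 = 28071^2 mod 28321 = 5858.

3679, 25924, 24767, 28071, 5858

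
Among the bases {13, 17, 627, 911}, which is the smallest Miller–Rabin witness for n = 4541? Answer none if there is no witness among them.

13

n − 1 = 4540 = 2^2 · 1135, so s = 2 and d = 1135.
Base 13: x_0 = 13^1135 mod 4541 = 4345. x_0 is neither 1 nor 4540, so continue squaring. x_1 = 4345^2 mod 4541 = 2088. Reached i = s−1 = 1 without hitting −1: 13 is a Miller–Rabin witness and 4541 is composite.
Base 17: x_0 = 17^1135 mod 4541 = 1043. x_0 is neither 1 nor 4540, so continue squaring. x_1 = 1043^2 mod 4541 = 2550. Reached i = s−1 = 1 without hitting −1: 17 is a Miller–Rabin witness and 4541 is composite.
Base 627: x_0 = 627^1135 mod 4541 = 4408. x_0 is neither 1 nor 4540, so continue squaring. x_1 = 4408^2 mod 4541 = 4066. Reached i = s−1 = 1 without hitting −1: 627 is a Miller–Rabin witness and 4541 is composite.
Base 911: x_0 = 911^1135 mod 4541 = 1747. x_0 is neither 1 nor 4540, so continue squaring. x_1 = 1747^2 mod 4541 = 457. Reached i = s−1 = 1 without hitting −1: 911 is a Miller–Rabin witness and 4541 is composite.
The smallest witness among the given bases is 13.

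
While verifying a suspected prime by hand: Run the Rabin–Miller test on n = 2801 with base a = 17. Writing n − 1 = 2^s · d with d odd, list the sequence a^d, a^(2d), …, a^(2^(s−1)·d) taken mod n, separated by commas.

576, 1258, 2800, 1

n − 1 = 2800 = 2^4 · 175, so s = 4 and d = 175.
x_0 = 17^175 mod 2801 = 576.
x_1 = 576^2 mod 2801 = 1258.
x_2 = 1258^2 mod 2801 = 2800.
x_3 = 2800^2 mod 2801 = 1.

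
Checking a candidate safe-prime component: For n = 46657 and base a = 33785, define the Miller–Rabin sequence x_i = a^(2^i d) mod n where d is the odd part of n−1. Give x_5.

n − 1 = 46656 = 2^6 · 729, so s = 6 and d = 729.
x_0 = 33785^729 mod 46657 = 41439.
x_1 = 41439^2 mod 46657 = 26493.
x_2 = 26493^2 mod 46657 = 17798.
x_3 = 17798^2 mod 46657 = 14431.
x_4 = 14431^2 mod 46657 = 23570.
x_5 = 23570^2 mod 46657 = 1.

1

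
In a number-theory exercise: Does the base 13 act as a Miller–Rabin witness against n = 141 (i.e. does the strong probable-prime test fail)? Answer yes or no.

yes

n − 1 = 140 = 2^2 · 35, so s = 2 and d = 35.
x_0 = 13^35 mod 141 = 85.
x_0 is neither 1 nor 140, so continue squaring.
x_1 = 85^2 mod 141 = 34.
Reached i = s−1 = 1 without hitting −1: 13 is a Miller–Rabin witness and 141 is composite.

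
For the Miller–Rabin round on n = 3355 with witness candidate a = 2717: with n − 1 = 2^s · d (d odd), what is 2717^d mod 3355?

572

n − 1 = 3354 = 2^1 · 1677, so s = 1 and d = 1677.
Repeated squaring mod 3355: 2717^1 ≡ 2717, 2717^2 ≡ 1089, 2717^4 ≡ 1606, 2717^8 ≡ 2596, 2717^16 ≡ 2376, 2717^32 ≡ 2266, 2717^64 ≡ 1606, 2717^128 ≡ 2596, 2717^256 ≡ 2376, 2717^512 ≡ 2266, 2717^1024 ≡ 1606.
1677 = 1024 + 512 + 128 + 8 + 4 + 1, so 2717^1677 ≡ 1606·2266·2596·2596·1606·2717 ≡ 572 (mod 3355).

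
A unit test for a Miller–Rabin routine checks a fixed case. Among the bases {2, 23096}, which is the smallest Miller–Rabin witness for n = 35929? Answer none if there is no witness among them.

n − 1 = 35928 = 2^3 · 4491, so s = 3 and d = 4491.
Base 2: x_0 = 2^4491 mod 35929 = 1614. x_0 is neither 1 nor 35928, so continue squaring. x_1 = 1614^2 mod 35929 = 18108. x_2 = 18108^2 mod 35929 = 11610. Reached i = s−1 = 2 without hitting −1: 2 is a Miller–Rabin witness and 35929 is composite.
Base 23096: x_0 = 23096^4491 mod 35929 = 16493. x_0 is neither 1 nor 35928, so continue squaring. x_1 = 16493^2 mod 35929 = 590. x_2 = 590^2 mod 35929 = 24739. Reached i = s−1 = 2 without hitting −1: 23096 is a Miller–Rabin witness and 35929 is composite.
The smallest witness among the given bases is 2.

2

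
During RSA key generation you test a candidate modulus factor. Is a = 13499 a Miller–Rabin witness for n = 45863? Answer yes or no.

n − 1 = 45862 = 2^1 · 22931, so s = 1 and d = 22931.
x_0 = 13499^22931 mod 45863 = 45862.
x_0 = 45862 ≡ −1, so 13499 is not a witness.

no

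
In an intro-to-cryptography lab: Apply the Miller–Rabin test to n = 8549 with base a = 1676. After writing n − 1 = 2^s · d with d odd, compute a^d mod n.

3440

n − 1 = 8548 = 2^2 · 2137, so s = 2 and d = 2137.
Repeated squaring mod 8549: 1676^1 ≡ 1676, 1676^2 ≡ 4904, 1676^4 ≡ 879, 1676^8 ≡ 3231, 1676^16 ≡ 1032, 1676^32 ≡ 4948, 1676^64 ≡ 6917, 1676^128 ≡ 4685, 1676^256 ≡ 3942, 1676^512 ≡ 5831, 1676^1024 ≡ 1188, 1676^2048 ≡ 759.
2137 = 2048 + 64 + 16 + 8 + 1, so 1676^2137 ≡ 759·6917·1032·3231·1676 ≡ 3440 (mod 8549).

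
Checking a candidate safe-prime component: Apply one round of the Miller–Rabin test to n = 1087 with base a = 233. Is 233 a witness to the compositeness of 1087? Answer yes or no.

n − 1 = 1086 = 2^1 · 543, so s = 1 and d = 543.
x_0 = 233^543 mod 1087 = 1086.
x_0 = 1086 ≡ −1, so 233 is not a witness.

no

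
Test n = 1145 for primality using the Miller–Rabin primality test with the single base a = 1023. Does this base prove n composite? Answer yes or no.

n − 1 = 1144 = 2^3 · 143, so s = 3 and d = 143.
x_0 = 1023^143 mod 1145 = 122.
x_0 is neither 1 nor 1144, so continue squaring.
x_1 = 122^2 mod 1145 = 1144.
x_1 ≡ −1, so 1023 is not a witness.

no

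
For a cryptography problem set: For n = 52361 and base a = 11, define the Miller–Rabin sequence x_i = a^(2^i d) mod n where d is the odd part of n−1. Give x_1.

1

n − 1 = 52360 = 2^3 · 6545, so s = 3 and d = 6545.
x_0 = 11^6545 mod 52361 = 52360.
x_1 = 52360^2 mod 52361 = 1.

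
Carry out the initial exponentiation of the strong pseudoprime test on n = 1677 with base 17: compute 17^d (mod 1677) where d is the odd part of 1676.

296

n − 1 = 1676 = 2^2 · 419, so s = 2 and d = 419.
17^419 mod 1677 = 296.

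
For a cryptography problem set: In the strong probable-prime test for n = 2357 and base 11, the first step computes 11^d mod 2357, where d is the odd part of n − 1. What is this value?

n − 1 = 2356 = 2^2 · 589, so s = 2 and d = 589.
Repeated squaring mod 2357: 11^1 ≡ 11, 11^2 ≡ 121, 11^4 ≡ 499, 11^8 ≡ 1516, 11^16 ≡ 181, 11^32 ≡ 2120, 11^64 ≡ 1958, 11^128 ≡ 1282, 11^256 ≡ 695, 11^512 ≡ 2197.
589 = 512 + 64 + 8 + 4 + 1, so 11^589 ≡ 2197·1958·1516·499·11 ≡ 2356 (mod 2357).

2356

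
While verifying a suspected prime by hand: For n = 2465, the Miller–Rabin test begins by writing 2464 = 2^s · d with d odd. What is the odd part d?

Halving: 2464 → 1232 → 616 → 308 → 154 → 77; 77 is odd.
So 2464 = 2^5 · 77.

77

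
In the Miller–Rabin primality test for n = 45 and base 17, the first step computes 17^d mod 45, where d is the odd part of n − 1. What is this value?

n − 1 = 44 = 2^2 · 11, so s = 2 and d = 11.
By repeated squaring, 17^11 ≡ 8 (mod 45).

8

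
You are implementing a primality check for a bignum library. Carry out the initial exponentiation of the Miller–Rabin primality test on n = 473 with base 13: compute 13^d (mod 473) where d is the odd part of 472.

325

n − 1 = 472 = 2^3 · 59, so s = 3 and d = 59.
Repeated squaring mod 473: 13^1 ≡ 13, 13^2 ≡ 169, 13^4 ≡ 181, 13^8 ≡ 124, 13^16 ≡ 240, 13^32 ≡ 367.
59 = 32 + 16 + 8 + 2 + 1, so 13^59 ≡ 367·240·124·169·13 ≡ 325 (mod 473).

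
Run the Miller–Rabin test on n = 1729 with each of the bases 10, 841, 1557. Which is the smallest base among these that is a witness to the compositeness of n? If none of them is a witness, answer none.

none

n − 1 = 1728 = 2^6 · 27, so s = 6 and d = 27.
Base 10: x_0 = 10^27 mod 1729 = 1728. x_0 = 1728 ≡ −1, so 10 is not a witness.
Base 841: x_0 = 841^27 mod 1729 = 1. x_0 = 1, so 841 is not a witness.
Base 1557: x_0 = 1557^27 mod 1729 = 1728. x_0 = 1728 ≡ −1, so 1557 is not a witness.
No listed base is a witness for 1729.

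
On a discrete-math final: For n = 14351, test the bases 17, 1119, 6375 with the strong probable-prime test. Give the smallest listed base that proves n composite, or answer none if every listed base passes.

17

n − 1 = 14350 = 2^1 · 7175, so s = 1 and d = 7175.
Base 17: x_0 = 17^7175 mod 14351 = 2338. x_0 ∉ {1, 14350} and s = 1, so 17 is a Miller–Rabin witness and 14351 is composite.
Base 1119: x_0 = 1119^7175 mod 14351 = 7815. x_0 ∉ {1, 14350} and s = 1, so 1119 is a Miller–Rabin witness and 14351 is composite.
Base 6375: x_0 = 6375^7175 mod 14351 = 14077. x_0 ∉ {1, 14350} and s = 1, so 6375 is a Miller–Rabin witness and 14351 is composite.
The smallest witness among the given bases is 17.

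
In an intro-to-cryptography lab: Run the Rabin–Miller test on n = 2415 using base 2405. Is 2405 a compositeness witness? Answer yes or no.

yes

n − 1 = 2414 = 2^1 · 1207, so s = 1 and d = 1207.
x_0 = 2405^1207 mod 2415 = 830.
x_0 ∉ {1, 2414} and s = 1, so 2405 is a Miller–Rabin witness and 2415 is composite.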